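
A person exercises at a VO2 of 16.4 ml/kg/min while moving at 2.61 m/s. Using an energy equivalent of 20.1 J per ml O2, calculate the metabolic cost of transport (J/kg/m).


Power per kg = VO2 * 20.1 / 60
Power per kg = 16.4 * 20.1 / 60 = 5.4940 W/kg
Cost = power_per_kg / speed
Cost = 5.4940 / 2.61
Cost = 2.1050


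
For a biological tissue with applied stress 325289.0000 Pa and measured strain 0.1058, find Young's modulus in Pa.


E = stress / strain
E = 325289.0000 / 0.1058
E = 3.0746e+06


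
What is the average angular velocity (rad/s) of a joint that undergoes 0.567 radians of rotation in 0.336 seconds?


omega = delta_theta / delta_t
omega = 0.567 / 0.336
omega = 1.6875


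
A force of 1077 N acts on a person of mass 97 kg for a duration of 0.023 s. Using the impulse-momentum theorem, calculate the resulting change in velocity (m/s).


J = F * dt = 1077 * 0.023 = 24.7710 N*s
delta_v = J / m
delta_v = 24.7710 / 97
delta_v = 0.2554


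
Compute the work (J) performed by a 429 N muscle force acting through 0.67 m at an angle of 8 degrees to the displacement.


W = F * d * cos(theta)
theta = 8 deg = 0.1396 rad
cos(theta) = 0.9903
W = 429 * 0.67 * 0.9903
W = 284.6328


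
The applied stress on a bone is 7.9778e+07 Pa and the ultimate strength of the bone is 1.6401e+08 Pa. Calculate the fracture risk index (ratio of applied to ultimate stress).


FRI = applied / ultimate
FRI = 7.9778e+07 / 1.6401e+08
FRI = 0.4864


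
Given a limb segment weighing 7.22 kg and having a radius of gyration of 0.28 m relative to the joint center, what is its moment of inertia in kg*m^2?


I = m * k^2
I = 7.22 * 0.28^2
k^2 = 0.0784
I = 0.5660


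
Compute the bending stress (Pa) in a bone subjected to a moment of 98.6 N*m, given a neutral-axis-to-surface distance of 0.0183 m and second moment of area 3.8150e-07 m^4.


sigma = M * c / I
sigma = 98.6 * 0.0183 / 3.8150e-07
M * c = 1.8044
sigma = 4.7297e+06


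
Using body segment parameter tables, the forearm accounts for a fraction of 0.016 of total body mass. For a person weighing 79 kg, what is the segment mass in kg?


m_segment = body_mass * fraction
m_segment = 79 * 0.016
m_segment = 1.2640


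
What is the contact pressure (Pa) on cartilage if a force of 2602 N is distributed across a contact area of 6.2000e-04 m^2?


P = F / A
P = 2602 / 6.2000e-04
P = 4.1968e+06


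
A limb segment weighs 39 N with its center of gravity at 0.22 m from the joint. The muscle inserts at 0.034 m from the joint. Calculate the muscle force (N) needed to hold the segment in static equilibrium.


F_muscle = W * d_load / d_muscle
F_muscle = 39 * 0.22 / 0.034
Numerator = 8.5800
F_muscle = 252.3529


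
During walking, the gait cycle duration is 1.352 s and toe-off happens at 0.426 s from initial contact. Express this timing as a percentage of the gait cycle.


pct = (event_time / cycle_time) * 100
pct = (0.426 / 1.352) * 100
ratio = 0.3151
pct = 31.5089


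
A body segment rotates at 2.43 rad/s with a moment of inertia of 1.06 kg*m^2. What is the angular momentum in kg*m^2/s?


L = I * omega
L = 1.06 * 2.43
L = 2.5758


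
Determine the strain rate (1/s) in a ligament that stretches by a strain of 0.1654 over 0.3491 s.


strain_rate = delta_strain / delta_t
strain_rate = 0.1654 / 0.3491
strain_rate = 0.4738


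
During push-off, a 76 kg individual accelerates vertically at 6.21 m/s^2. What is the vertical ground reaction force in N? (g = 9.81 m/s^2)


GRF = m * (g + a)
GRF = 76 * (9.81 + 6.21)
GRF = 76 * 16.0200
GRF = 1217.5200


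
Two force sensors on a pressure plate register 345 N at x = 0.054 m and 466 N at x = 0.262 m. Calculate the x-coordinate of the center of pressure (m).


COP_x = (F1*x1 + F2*x2) / (F1 + F2)
COP_x = (345*0.054 + 466*0.262) / (345 + 466)
Numerator = 140.7220
Denominator = 811
COP_x = 0.1735


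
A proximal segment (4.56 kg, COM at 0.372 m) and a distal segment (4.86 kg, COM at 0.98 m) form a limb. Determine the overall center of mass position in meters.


COM = (m1*x1 + m2*x2) / (m1 + m2)
COM = (4.56*0.372 + 4.86*0.98) / (4.56 + 4.86)
Numerator = 6.4591
Denominator = 9.4200
COM = 0.6857


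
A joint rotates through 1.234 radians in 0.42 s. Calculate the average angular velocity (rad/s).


omega = delta_theta / delta_t
omega = 1.234 / 0.42
omega = 2.9381


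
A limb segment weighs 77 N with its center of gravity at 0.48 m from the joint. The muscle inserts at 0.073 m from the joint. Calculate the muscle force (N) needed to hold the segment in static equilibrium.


F_muscle = W * d_load / d_muscle
F_muscle = 77 * 0.48 / 0.073
Numerator = 36.9600
F_muscle = 506.3014


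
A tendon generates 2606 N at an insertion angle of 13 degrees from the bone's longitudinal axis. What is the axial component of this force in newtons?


F_eff = F_tendon * cos(theta)
theta = 13 deg = 0.2269 rad
cos(theta) = 0.9744
F_eff = 2606 * 0.9744
F_eff = 2539.2084


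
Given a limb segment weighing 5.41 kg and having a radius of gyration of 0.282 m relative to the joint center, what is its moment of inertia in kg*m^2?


I = m * k^2
I = 5.41 * 0.282^2
k^2 = 0.0795
I = 0.4302


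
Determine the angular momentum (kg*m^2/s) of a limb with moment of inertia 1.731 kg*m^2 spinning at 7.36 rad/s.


L = I * omega
L = 1.731 * 7.36
L = 12.7402


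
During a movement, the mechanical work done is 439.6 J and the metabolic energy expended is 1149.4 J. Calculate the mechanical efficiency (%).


eta = (W_mech / E_meta) * 100
eta = (439.6 / 1149.4) * 100
ratio = 0.3825
eta = 38.2460


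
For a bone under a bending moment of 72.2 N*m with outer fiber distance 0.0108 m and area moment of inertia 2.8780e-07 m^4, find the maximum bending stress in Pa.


sigma = M * c / I
sigma = 72.2 * 0.0108 / 2.8780e-07
M * c = 0.7798
sigma = 2.7094e+06


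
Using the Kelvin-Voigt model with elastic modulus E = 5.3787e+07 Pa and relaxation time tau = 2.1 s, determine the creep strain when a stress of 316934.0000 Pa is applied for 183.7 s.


epsilon(t) = (sigma/E) * (1 - exp(-t/tau))
sigma/E = 316934.0000 / 5.3787e+07 = 0.0059
exp(-t/tau) = exp(-183.7 / 2.1) = 1.0223e-38
epsilon = 0.0059 * (1 - 1.0223e-38)
epsilon = 0.0059


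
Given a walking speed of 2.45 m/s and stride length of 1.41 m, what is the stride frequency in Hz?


f = v / stride_length
f = 2.45 / 1.41
f = 1.7376


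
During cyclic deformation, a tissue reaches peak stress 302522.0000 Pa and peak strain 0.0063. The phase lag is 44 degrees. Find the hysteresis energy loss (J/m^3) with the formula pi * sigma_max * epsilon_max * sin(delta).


E_loss = pi * sigma_max * epsilon_max * sin(delta)
delta = 44 deg = 0.7679 rad
sin(delta) = 0.6947
E_loss = pi * 302522.0000 * 0.0063 * 0.6947
E_loss = 4159.2848


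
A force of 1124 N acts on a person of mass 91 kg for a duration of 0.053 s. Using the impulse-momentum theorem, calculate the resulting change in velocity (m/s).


J = F * dt = 1124 * 0.053 = 59.5720 N*s
delta_v = J / m
delta_v = 59.5720 / 91
delta_v = 0.6546


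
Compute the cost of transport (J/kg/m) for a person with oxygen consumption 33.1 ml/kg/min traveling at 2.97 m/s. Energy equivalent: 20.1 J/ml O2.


Power per kg = VO2 * 20.1 / 60
Power per kg = 33.1 * 20.1 / 60 = 11.0885 W/kg
Cost = power_per_kg / speed
Cost = 11.0885 / 2.97
Cost = 3.7335


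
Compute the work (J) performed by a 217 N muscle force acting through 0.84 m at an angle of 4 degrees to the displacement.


W = F * d * cos(theta)
theta = 4 deg = 0.0698 rad
cos(theta) = 0.9976
W = 217 * 0.84 * 0.9976
W = 181.8360


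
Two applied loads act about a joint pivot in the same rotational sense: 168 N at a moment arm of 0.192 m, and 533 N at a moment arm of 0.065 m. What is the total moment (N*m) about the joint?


M = F1 * d1 + F2 * d2
M = 168 * 0.192 + 533 * 0.065
M = 32.2560 + 34.6450
M = 66.9010


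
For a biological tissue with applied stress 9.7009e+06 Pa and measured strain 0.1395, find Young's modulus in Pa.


E = stress / strain
E = 9.7009e+06 / 0.1395
E = 6.9541e+07


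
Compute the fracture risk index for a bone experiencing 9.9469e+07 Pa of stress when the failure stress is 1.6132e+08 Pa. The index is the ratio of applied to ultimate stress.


FRI = applied / ultimate
FRI = 9.9469e+07 / 1.6132e+08
FRI = 0.6166


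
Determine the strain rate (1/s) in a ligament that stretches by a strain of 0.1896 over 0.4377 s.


strain_rate = delta_strain / delta_t
strain_rate = 0.1896 / 0.4377
strain_rate = 0.4332


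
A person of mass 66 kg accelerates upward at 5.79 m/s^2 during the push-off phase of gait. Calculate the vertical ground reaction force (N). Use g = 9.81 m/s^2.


GRF = m * (g + a)
GRF = 66 * (9.81 + 5.79)
GRF = 66 * 15.6000
GRF = 1029.6000


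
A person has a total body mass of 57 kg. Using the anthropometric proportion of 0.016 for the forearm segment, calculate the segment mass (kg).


m_segment = body_mass * fraction
m_segment = 57 * 0.016
m_segment = 0.9120


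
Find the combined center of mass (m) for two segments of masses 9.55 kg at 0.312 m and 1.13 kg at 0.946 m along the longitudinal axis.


COM = (m1*x1 + m2*x2) / (m1 + m2)
COM = (9.55*0.312 + 1.13*0.946) / (9.55 + 1.13)
Numerator = 4.0486
Denominator = 10.6800
COM = 0.3791


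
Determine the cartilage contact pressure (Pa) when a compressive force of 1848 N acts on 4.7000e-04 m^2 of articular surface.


P = F / A
P = 1848 / 4.7000e-04
P = 3.9319e+06


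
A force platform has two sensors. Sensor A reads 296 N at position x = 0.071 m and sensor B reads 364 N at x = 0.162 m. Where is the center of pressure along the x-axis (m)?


COP_x = (F1*x1 + F2*x2) / (F1 + F2)
COP_x = (296*0.071 + 364*0.162) / (296 + 364)
Numerator = 79.9840
Denominator = 660
COP_x = 0.1212


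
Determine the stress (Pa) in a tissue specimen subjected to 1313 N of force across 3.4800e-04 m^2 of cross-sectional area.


stress = F / A
stress = 1313 / 3.4800e-04
stress = 3.7730e+06


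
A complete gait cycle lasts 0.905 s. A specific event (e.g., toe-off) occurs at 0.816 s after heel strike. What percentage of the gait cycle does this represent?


pct = (event_time / cycle_time) * 100
pct = (0.816 / 0.905) * 100
ratio = 0.9017
pct = 90.1657


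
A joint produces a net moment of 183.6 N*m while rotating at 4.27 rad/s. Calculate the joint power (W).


P = M * omega
P = 183.6 * 4.27
P = 783.9720


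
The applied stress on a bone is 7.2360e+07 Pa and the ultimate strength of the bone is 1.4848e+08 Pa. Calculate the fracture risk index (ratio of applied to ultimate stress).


FRI = applied / ultimate
FRI = 7.2360e+07 / 1.4848e+08
FRI = 0.4873


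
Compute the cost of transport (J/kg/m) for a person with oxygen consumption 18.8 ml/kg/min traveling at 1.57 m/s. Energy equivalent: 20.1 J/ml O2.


Power per kg = VO2 * 20.1 / 60
Power per kg = 18.8 * 20.1 / 60 = 6.2980 W/kg
Cost = power_per_kg / speed
Cost = 6.2980 / 1.57
Cost = 4.0115


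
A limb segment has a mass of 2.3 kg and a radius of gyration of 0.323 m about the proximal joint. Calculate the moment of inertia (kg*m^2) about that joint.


I = m * k^2
I = 2.3 * 0.323^2
k^2 = 0.1043
I = 0.2400


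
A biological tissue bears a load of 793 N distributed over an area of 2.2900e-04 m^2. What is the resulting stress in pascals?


stress = F / A
stress = 793 / 2.2900e-04
stress = 3.4629e+06


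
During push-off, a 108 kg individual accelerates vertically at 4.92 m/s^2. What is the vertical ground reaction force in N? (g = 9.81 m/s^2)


GRF = m * (g + a)
GRF = 108 * (9.81 + 4.92)
GRF = 108 * 14.7300
GRF = 1590.8400


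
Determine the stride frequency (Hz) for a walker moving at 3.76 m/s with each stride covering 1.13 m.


f = v / stride_length
f = 3.76 / 1.13
f = 3.3274


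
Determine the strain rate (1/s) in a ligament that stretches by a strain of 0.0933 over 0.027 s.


strain_rate = delta_strain / delta_t
strain_rate = 0.0933 / 0.027
strain_rate = 3.4556


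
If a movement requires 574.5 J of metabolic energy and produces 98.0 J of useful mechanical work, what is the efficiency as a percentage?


eta = (W_mech / E_meta) * 100
eta = (98.0 / 574.5) * 100
ratio = 0.1706
eta = 17.0583


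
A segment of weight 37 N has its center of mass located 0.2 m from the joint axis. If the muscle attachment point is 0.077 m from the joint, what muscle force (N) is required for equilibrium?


F_muscle = W * d_load / d_muscle
F_muscle = 37 * 0.2 / 0.077
Numerator = 7.4000
F_muscle = 96.1039


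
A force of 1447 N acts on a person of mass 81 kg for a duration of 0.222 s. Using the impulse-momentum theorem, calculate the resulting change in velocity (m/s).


J = F * dt = 1447 * 0.222 = 321.2340 N*s
delta_v = J / m
delta_v = 321.2340 / 81
delta_v = 3.9659


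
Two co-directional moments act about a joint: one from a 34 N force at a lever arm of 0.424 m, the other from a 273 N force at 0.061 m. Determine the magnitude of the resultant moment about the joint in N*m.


M = F1 * d1 + F2 * d2
M = 34 * 0.424 + 273 * 0.061
M = 14.4160 + 16.6530
M = 31.0690


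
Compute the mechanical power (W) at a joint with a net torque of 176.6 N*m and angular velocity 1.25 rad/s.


P = M * omega
P = 176.6 * 1.25
P = 220.7500


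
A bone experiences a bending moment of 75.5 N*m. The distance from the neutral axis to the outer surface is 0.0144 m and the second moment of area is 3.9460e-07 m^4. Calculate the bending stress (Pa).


sigma = M * c / I
sigma = 75.5 * 0.0144 / 3.9460e-07
M * c = 1.0872
sigma = 2.7552e+06


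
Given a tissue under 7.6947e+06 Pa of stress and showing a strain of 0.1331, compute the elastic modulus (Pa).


E = stress / strain
E = 7.6947e+06 / 0.1331
E = 5.7811e+07


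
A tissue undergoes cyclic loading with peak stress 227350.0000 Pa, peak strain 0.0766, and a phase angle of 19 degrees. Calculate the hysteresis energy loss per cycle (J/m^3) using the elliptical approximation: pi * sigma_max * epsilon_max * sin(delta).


E_loss = pi * sigma_max * epsilon_max * sin(delta)
delta = 19 deg = 0.3316 rad
sin(delta) = 0.3256
E_loss = pi * 227350.0000 * 0.0766 * 0.3256
E_loss = 17812.1162


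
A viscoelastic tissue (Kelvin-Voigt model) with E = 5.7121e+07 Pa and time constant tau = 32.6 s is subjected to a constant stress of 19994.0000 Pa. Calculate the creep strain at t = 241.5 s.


epsilon(t) = (sigma/E) * (1 - exp(-t/tau))
sigma/E = 19994.0000 / 5.7121e+07 = 3.5003e-04
exp(-t/tau) = exp(-241.5 / 32.6) = 6.0640e-04
epsilon = 3.5003e-04 * (1 - 6.0640e-04)
epsilon = 3.4982e-04


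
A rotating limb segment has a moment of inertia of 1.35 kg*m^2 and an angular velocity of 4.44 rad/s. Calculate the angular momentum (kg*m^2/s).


L = I * omega
L = 1.35 * 4.44
L = 5.9940


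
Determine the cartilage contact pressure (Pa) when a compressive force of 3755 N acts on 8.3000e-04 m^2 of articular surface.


P = F / A
P = 3755 / 8.3000e-04
P = 4.5241e+06


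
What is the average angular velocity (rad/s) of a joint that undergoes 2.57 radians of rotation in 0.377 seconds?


omega = delta_theta / delta_t
omega = 2.57 / 0.377
omega = 6.8170


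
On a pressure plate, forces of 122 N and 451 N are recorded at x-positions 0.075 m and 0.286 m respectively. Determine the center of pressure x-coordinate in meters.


COP_x = (F1*x1 + F2*x2) / (F1 + F2)
COP_x = (122*0.075 + 451*0.286) / (122 + 451)
Numerator = 138.1360
Denominator = 573
COP_x = 0.2411


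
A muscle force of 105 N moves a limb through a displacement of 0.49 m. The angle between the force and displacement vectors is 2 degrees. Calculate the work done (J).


W = F * d * cos(theta)
theta = 2 deg = 0.0349 rad
cos(theta) = 0.9994
W = 105 * 0.49 * 0.9994
W = 51.4187


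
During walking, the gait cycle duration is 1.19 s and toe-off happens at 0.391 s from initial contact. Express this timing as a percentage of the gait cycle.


pct = (event_time / cycle_time) * 100
pct = (0.391 / 1.19) * 100
ratio = 0.3286
pct = 32.8571


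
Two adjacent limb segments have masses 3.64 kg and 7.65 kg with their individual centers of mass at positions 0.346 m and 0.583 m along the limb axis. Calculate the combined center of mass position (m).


COM = (m1*x1 + m2*x2) / (m1 + m2)
COM = (3.64*0.346 + 7.65*0.583) / (3.64 + 7.65)
Numerator = 5.7194
Denominator = 11.2900
COM = 0.5066


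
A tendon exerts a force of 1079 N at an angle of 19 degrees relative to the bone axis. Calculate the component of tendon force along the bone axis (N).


F_eff = F_tendon * cos(theta)
theta = 19 deg = 0.3316 rad
cos(theta) = 0.9455
F_eff = 1079 * 0.9455
F_eff = 1020.2145


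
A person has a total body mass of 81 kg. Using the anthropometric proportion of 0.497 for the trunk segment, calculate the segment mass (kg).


m_segment = body_mass * fraction
m_segment = 81 * 0.497
m_segment = 40.2570


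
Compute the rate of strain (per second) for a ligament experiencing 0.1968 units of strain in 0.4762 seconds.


strain_rate = delta_strain / delta_t
strain_rate = 0.1968 / 0.4762
strain_rate = 0.4133


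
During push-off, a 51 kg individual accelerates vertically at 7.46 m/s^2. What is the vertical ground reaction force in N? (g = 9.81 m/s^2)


GRF = m * (g + a)
GRF = 51 * (9.81 + 7.46)
GRF = 51 * 17.2700
GRF = 880.7700


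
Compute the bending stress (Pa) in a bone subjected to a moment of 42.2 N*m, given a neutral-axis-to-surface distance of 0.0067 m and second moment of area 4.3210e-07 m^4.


sigma = M * c / I
sigma = 42.2 * 0.0067 / 4.3210e-07
M * c = 0.2827
sigma = 654339.2733


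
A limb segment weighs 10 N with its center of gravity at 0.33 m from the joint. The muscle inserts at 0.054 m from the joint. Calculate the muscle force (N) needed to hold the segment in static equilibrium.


F_muscle = W * d_load / d_muscle
F_muscle = 10 * 0.33 / 0.054
Numerator = 3.3000
F_muscle = 61.1111


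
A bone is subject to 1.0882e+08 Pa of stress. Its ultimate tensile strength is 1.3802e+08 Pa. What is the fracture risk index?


FRI = applied / ultimate
FRI = 1.0882e+08 / 1.3802e+08
FRI = 0.7884


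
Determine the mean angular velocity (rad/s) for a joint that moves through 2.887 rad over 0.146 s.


omega = delta_theta / delta_t
omega = 2.887 / 0.146
omega = 19.7740


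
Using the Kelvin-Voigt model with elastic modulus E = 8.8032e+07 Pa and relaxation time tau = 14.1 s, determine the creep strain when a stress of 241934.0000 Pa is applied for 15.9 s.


epsilon(t) = (sigma/E) * (1 - exp(-t/tau))
sigma/E = 241934.0000 / 8.8032e+07 = 0.0027
exp(-t/tau) = exp(-15.9 / 14.1) = 0.3238
epsilon = 0.0027 * (1 - 0.3238)
epsilon = 0.0019


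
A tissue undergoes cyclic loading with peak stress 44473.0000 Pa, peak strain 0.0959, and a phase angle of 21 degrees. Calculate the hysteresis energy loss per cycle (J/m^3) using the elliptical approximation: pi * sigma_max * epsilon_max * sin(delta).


E_loss = pi * sigma_max * epsilon_max * sin(delta)
delta = 21 deg = 0.3665 rad
sin(delta) = 0.3584
E_loss = pi * 44473.0000 * 0.0959 * 0.3584
E_loss = 4801.6894


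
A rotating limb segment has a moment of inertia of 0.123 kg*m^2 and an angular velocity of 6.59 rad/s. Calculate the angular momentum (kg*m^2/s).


L = I * omega
L = 0.123 * 6.59
L = 0.8106


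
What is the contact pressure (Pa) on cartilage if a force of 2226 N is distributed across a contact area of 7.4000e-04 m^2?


P = F / A
P = 2226 / 7.4000e-04
P = 3.0081e+06


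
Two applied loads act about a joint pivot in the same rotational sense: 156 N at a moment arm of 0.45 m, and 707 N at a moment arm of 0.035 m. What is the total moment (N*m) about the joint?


M = F1 * d1 + F2 * d2
M = 156 * 0.45 + 707 * 0.035
M = 70.2000 + 24.7450
M = 94.9450


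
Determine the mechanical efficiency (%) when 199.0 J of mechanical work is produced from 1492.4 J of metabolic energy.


eta = (W_mech / E_meta) * 100
eta = (199.0 / 1492.4) * 100
ratio = 0.1333
eta = 13.3342


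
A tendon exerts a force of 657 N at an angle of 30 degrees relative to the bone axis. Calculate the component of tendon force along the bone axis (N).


F_eff = F_tendon * cos(theta)
theta = 30 deg = 0.5236 rad
cos(theta) = 0.8660
F_eff = 657 * 0.8660
F_eff = 568.9787


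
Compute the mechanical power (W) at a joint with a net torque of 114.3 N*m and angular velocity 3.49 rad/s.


P = M * omega
P = 114.3 * 3.49
P = 398.9070


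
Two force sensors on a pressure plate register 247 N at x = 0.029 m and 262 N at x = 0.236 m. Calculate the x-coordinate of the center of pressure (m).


COP_x = (F1*x1 + F2*x2) / (F1 + F2)
COP_x = (247*0.029 + 262*0.236) / (247 + 262)
Numerator = 68.9950
Denominator = 509
COP_x = 0.1356


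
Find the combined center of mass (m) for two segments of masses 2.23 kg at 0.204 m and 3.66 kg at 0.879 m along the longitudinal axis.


COM = (m1*x1 + m2*x2) / (m1 + m2)
COM = (2.23*0.204 + 3.66*0.879) / (2.23 + 3.66)
Numerator = 3.6721
Denominator = 5.8900
COM = 0.6234


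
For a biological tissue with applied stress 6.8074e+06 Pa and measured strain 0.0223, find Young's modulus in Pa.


E = stress / strain
E = 6.8074e+06 / 0.0223
E = 3.0526e+08


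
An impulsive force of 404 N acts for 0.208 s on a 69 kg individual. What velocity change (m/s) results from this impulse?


J = F * dt = 404 * 0.208 = 84.0320 N*s
delta_v = J / m
delta_v = 84.0320 / 69
delta_v = 1.2179


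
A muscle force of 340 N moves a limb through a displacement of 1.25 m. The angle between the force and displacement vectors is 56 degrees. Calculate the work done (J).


W = F * d * cos(theta)
theta = 56 deg = 0.9774 rad
cos(theta) = 0.5592
W = 340 * 1.25 * 0.5592
W = 237.6570


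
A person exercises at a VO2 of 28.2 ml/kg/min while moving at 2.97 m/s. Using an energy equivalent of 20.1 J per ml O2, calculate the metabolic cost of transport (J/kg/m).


Power per kg = VO2 * 20.1 / 60
Power per kg = 28.2 * 20.1 / 60 = 9.4470 W/kg
Cost = power_per_kg / speed
Cost = 9.4470 / 2.97
Cost = 3.1808


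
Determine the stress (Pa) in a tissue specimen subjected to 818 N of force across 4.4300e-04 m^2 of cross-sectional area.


stress = F / A
stress = 818 / 4.4300e-04
stress = 1.8465e+06


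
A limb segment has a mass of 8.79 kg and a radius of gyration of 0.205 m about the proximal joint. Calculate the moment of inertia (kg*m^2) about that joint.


I = m * k^2
I = 8.79 * 0.205^2
k^2 = 0.0420
I = 0.3694


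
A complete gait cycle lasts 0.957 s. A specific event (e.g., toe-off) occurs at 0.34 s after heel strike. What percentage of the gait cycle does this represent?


pct = (event_time / cycle_time) * 100
pct = (0.34 / 0.957) * 100
ratio = 0.3553
pct = 35.5277


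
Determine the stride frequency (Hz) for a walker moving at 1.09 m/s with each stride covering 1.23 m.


f = v / stride_length
f = 1.09 / 1.23
f = 0.8862


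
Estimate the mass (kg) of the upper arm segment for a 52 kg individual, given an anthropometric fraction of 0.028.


m_segment = body_mass * fraction
m_segment = 52 * 0.028
m_segment = 1.4560


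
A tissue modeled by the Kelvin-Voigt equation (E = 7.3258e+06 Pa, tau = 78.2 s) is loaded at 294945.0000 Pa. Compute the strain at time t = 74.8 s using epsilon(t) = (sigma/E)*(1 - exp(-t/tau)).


epsilon(t) = (sigma/E) * (1 - exp(-t/tau))
sigma/E = 294945.0000 / 7.3258e+06 = 0.0403
exp(-t/tau) = exp(-74.8 / 78.2) = 0.3842
epsilon = 0.0403 * (1 - 0.3842)
epsilon = 0.0248


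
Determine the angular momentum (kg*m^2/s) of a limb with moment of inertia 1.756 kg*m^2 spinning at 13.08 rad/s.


L = I * omega
L = 1.756 * 13.08
L = 22.9685


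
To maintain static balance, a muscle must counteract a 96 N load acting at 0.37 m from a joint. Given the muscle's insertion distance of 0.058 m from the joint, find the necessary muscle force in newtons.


F_muscle = W * d_load / d_muscle
F_muscle = 96 * 0.37 / 0.058
Numerator = 35.5200
F_muscle = 612.4138


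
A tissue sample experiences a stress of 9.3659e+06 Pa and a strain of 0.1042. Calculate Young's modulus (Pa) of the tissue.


E = stress / strain
E = 9.3659e+06 / 0.1042
E = 8.9884e+07


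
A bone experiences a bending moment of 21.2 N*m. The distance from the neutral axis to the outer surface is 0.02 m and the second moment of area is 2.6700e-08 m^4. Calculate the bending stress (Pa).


sigma = M * c / I
sigma = 21.2 * 0.02 / 2.6700e-08
M * c = 0.4240
sigma = 1.5880e+07


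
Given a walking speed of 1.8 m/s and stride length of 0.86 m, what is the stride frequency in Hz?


f = v / stride_length
f = 1.8 / 0.86
f = 2.0930


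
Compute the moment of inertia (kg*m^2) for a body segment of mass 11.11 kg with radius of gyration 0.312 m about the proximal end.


I = m * k^2
I = 11.11 * 0.312^2
k^2 = 0.0973
I = 1.0815


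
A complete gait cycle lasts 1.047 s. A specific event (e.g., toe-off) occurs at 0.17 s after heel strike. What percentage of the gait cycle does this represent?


pct = (event_time / cycle_time) * 100
pct = (0.17 / 1.047) * 100
ratio = 0.1624
pct = 16.2369


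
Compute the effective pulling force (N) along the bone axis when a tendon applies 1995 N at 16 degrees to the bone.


F_eff = F_tendon * cos(theta)
theta = 16 deg = 0.2793 rad
cos(theta) = 0.9613
F_eff = 1995 * 0.9613
F_eff = 1917.7171


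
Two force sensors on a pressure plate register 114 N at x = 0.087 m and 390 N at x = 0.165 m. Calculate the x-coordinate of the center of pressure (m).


COP_x = (F1*x1 + F2*x2) / (F1 + F2)
COP_x = (114*0.087 + 390*0.165) / (114 + 390)
Numerator = 74.2680
Denominator = 504
COP_x = 0.1474


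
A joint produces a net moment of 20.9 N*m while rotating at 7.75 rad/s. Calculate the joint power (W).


P = M * omega
P = 20.9 * 7.75
P = 161.9750


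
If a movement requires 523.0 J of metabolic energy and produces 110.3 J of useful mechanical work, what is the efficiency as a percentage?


eta = (W_mech / E_meta) * 100
eta = (110.3 / 523.0) * 100
ratio = 0.2109
eta = 21.0899


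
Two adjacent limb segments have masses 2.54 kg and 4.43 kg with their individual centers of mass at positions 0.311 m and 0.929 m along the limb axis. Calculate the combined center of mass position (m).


COM = (m1*x1 + m2*x2) / (m1 + m2)
COM = (2.54*0.311 + 4.43*0.929) / (2.54 + 4.43)
Numerator = 4.9054
Denominator = 6.9700
COM = 0.7038


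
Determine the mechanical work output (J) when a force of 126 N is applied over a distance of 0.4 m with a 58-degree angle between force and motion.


W = F * d * cos(theta)
theta = 58 deg = 1.0123 rad
cos(theta) = 0.5299
W = 126 * 0.4 * 0.5299
W = 26.7079


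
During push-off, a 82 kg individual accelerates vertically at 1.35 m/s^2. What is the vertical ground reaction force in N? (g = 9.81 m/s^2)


GRF = m * (g + a)
GRF = 82 * (9.81 + 1.35)
GRF = 82 * 11.1600
GRF = 915.1200


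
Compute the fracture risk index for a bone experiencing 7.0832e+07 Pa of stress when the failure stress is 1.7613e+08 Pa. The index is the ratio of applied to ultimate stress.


FRI = applied / ultimate
FRI = 7.0832e+07 / 1.7613e+08
FRI = 0.4022


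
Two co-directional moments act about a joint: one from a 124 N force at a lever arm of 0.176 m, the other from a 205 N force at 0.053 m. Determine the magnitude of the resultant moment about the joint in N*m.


M = F1 * d1 + F2 * d2
M = 124 * 0.176 + 205 * 0.053
M = 21.8240 + 10.8650
M = 32.6890


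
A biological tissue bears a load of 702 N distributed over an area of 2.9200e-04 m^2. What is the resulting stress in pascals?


stress = F / A
stress = 702 / 2.9200e-04
stress = 2.4041e+06


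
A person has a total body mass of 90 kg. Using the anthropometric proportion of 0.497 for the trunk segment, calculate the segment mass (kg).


m_segment = body_mass * fraction
m_segment = 90 * 0.497
m_segment = 44.7300


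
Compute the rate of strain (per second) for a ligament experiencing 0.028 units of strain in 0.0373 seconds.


strain_rate = delta_strain / delta_t
strain_rate = 0.028 / 0.0373
strain_rate = 0.7507


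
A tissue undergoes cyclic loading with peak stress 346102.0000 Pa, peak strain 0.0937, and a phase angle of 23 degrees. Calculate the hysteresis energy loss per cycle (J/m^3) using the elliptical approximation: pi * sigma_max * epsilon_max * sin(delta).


E_loss = pi * sigma_max * epsilon_max * sin(delta)
delta = 23 deg = 0.4014 rad
sin(delta) = 0.3907
E_loss = pi * 346102.0000 * 0.0937 * 0.3907
E_loss = 39808.1123


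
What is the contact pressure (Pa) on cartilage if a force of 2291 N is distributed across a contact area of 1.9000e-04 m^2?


P = F / A
P = 2291 / 1.9000e-04
P = 1.2058e+07


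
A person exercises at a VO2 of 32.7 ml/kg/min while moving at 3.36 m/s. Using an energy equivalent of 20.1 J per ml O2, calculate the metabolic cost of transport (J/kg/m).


Power per kg = VO2 * 20.1 / 60
Power per kg = 32.7 * 20.1 / 60 = 10.9545 W/kg
Cost = power_per_kg / speed
Cost = 10.9545 / 3.36
Cost = 3.2603


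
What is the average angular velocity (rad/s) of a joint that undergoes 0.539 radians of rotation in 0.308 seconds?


omega = delta_theta / delta_t
omega = 0.539 / 0.308
omega = 1.7500


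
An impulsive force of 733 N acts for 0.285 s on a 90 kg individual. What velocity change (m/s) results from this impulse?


J = F * dt = 733 * 0.285 = 208.9050 N*s
delta_v = J / m
delta_v = 208.9050 / 90
delta_v = 2.3212


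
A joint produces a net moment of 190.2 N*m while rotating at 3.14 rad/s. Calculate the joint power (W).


P = M * omega
P = 190.2 * 3.14
P = 597.2280


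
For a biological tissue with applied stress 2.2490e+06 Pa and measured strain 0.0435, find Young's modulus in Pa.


E = stress / strain
E = 2.2490e+06 / 0.0435
E = 5.1701e+07


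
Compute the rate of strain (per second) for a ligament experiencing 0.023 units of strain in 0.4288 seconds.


strain_rate = delta_strain / delta_t
strain_rate = 0.023 / 0.4288
strain_rate = 0.0536


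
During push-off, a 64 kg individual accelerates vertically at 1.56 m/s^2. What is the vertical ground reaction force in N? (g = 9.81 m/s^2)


GRF = m * (g + a)
GRF = 64 * (9.81 + 1.56)
GRF = 64 * 11.3700
GRF = 727.6800


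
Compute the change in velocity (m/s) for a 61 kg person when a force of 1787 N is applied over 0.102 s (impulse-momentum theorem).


J = F * dt = 1787 * 0.102 = 182.2740 N*s
delta_v = J / m
delta_v = 182.2740 / 61
delta_v = 2.9881


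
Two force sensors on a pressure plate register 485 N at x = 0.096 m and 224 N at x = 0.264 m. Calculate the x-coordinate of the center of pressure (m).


COP_x = (F1*x1 + F2*x2) / (F1 + F2)
COP_x = (485*0.096 + 224*0.264) / (485 + 224)
Numerator = 105.6960
Denominator = 709
COP_x = 0.1491


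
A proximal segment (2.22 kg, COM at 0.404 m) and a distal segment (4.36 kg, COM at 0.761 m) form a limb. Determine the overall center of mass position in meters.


COM = (m1*x1 + m2*x2) / (m1 + m2)
COM = (2.22*0.404 + 4.36*0.761) / (2.22 + 4.36)
Numerator = 4.2148
Denominator = 6.5800
COM = 0.6406


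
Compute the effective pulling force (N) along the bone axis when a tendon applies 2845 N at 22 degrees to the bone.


F_eff = F_tendon * cos(theta)
theta = 22 deg = 0.3840 rad
cos(theta) = 0.9272
F_eff = 2845 * 0.9272
F_eff = 2637.8381


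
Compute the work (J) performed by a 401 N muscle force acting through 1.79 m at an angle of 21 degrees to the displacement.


W = F * d * cos(theta)
theta = 21 deg = 0.3665 rad
cos(theta) = 0.9336
W = 401 * 1.79 * 0.9336
W = 670.1147


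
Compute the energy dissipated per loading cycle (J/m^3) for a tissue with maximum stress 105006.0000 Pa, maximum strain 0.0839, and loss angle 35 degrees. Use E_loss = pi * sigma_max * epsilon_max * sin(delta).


E_loss = pi * sigma_max * epsilon_max * sin(delta)
delta = 35 deg = 0.6109 rad
sin(delta) = 0.5736
E_loss = pi * 105006.0000 * 0.0839 * 0.5736
E_loss = 15875.1285


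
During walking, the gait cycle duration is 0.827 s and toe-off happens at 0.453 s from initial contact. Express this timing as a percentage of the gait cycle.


pct = (event_time / cycle_time) * 100
pct = (0.453 / 0.827) * 100
ratio = 0.5478
pct = 54.7763


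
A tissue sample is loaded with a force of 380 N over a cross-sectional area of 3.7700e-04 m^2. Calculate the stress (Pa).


stress = F / A
stress = 380 / 3.7700e-04
stress = 1.0080e+06


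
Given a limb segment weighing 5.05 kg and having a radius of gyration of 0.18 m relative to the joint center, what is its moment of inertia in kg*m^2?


I = m * k^2
I = 5.05 * 0.18^2
k^2 = 0.0324
I = 0.1636


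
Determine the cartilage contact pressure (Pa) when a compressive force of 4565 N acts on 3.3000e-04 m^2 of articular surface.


P = F / A
P = 4565 / 3.3000e-04
P = 1.3833e+07


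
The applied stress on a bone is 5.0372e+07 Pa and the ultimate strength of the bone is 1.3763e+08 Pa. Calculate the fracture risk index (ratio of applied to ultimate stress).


FRI = applied / ultimate
FRI = 5.0372e+07 / 1.3763e+08
FRI = 0.3660


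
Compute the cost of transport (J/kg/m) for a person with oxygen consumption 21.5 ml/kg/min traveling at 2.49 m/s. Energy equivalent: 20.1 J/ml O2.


Power per kg = VO2 * 20.1 / 60
Power per kg = 21.5 * 20.1 / 60 = 7.2025 W/kg
Cost = power_per_kg / speed
Cost = 7.2025 / 2.49
Cost = 2.8926


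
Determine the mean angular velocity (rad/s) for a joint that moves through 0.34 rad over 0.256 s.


omega = delta_theta / delta_t
omega = 0.34 / 0.256
omega = 1.3281


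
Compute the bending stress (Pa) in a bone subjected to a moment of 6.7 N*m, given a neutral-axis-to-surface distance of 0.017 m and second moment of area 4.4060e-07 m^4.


sigma = M * c / I
sigma = 6.7 * 0.017 / 4.4060e-07
M * c = 0.1139
sigma = 258511.1212


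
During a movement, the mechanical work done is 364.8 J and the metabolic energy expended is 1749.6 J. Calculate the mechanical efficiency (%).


eta = (W_mech / E_meta) * 100
eta = (364.8 / 1749.6) * 100
ratio = 0.2085
eta = 20.8505


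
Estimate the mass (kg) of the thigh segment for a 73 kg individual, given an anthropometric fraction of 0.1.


m_segment = body_mass * fraction
m_segment = 73 * 0.1
m_segment = 7.3000


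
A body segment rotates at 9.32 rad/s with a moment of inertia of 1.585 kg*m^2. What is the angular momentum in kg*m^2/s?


L = I * omega
L = 1.585 * 9.32
L = 14.7722


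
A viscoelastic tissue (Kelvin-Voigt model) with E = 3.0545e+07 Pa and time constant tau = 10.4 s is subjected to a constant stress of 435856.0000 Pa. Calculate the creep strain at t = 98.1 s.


epsilon(t) = (sigma/E) * (1 - exp(-t/tau))
sigma/E = 435856.0000 / 3.0545e+07 = 0.0143
exp(-t/tau) = exp(-98.1 / 10.4) = 8.0063e-05
epsilon = 0.0143 * (1 - 8.0063e-05)
epsilon = 0.0143


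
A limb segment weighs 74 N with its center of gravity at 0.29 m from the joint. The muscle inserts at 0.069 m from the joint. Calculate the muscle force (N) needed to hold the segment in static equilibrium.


F_muscle = W * d_load / d_muscle
F_muscle = 74 * 0.29 / 0.069
Numerator = 21.4600
F_muscle = 311.0145


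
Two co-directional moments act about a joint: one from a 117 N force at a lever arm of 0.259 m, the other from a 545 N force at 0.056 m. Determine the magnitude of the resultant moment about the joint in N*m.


M = F1 * d1 + F2 * d2
M = 117 * 0.259 + 545 * 0.056
M = 30.3030 + 30.5200
M = 60.8230


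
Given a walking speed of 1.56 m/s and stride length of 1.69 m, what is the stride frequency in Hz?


f = v / stride_length
f = 1.56 / 1.69
f = 0.9231


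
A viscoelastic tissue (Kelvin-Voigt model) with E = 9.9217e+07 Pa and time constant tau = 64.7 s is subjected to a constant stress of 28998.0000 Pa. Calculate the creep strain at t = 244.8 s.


epsilon(t) = (sigma/E) * (1 - exp(-t/tau))
sigma/E = 28998.0000 / 9.9217e+07 = 2.9227e-04
exp(-t/tau) = exp(-244.8 / 64.7) = 0.0227
epsilon = 2.9227e-04 * (1 - 0.0227)
epsilon = 2.8562e-04


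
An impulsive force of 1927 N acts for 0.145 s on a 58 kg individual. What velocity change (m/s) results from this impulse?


J = F * dt = 1927 * 0.145 = 279.4150 N*s
delta_v = J / m
delta_v = 279.4150 / 58
delta_v = 4.8175


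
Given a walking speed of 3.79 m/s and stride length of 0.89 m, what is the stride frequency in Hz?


f = v / stride_length
f = 3.79 / 0.89
f = 4.2584


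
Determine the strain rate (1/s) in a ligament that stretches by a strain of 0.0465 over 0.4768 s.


strain_rate = delta_strain / delta_t
strain_rate = 0.0465 / 0.4768
strain_rate = 0.0975


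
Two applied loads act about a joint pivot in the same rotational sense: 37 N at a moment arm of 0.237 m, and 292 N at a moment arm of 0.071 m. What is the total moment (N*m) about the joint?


M = F1 * d1 + F2 * d2
M = 37 * 0.237 + 292 * 0.071
M = 8.7690 + 20.7320
M = 29.5010


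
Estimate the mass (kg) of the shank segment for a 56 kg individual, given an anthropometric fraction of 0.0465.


m_segment = body_mass * fraction
m_segment = 56 * 0.0465
m_segment = 2.6040


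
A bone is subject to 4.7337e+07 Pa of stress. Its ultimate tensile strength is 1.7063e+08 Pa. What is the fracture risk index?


FRI = applied / ultimate
FRI = 4.7337e+07 / 1.7063e+08
FRI = 0.2774


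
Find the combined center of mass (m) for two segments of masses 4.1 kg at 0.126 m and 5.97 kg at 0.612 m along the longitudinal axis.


COM = (m1*x1 + m2*x2) / (m1 + m2)
COM = (4.1*0.126 + 5.97*0.612) / (4.1 + 5.97)
Numerator = 4.1702
Denominator = 10.0700
COM = 0.4141


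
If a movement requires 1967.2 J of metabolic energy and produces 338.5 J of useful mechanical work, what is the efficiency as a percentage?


eta = (W_mech / E_meta) * 100
eta = (338.5 / 1967.2) * 100
ratio = 0.1721
eta = 17.2072


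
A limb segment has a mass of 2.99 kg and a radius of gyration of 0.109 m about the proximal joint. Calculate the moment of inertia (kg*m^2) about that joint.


I = m * k^2
I = 2.99 * 0.109^2
k^2 = 0.0119
I = 0.0355


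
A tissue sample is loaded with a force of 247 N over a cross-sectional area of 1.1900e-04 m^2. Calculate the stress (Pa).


stress = F / A
stress = 247 / 1.1900e-04
stress = 2.0756e+06


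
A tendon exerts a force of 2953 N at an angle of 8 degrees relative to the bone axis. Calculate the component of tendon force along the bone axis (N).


F_eff = F_tendon * cos(theta)
theta = 8 deg = 0.1396 rad
cos(theta) = 0.9903
F_eff = 2953 * 0.9903
F_eff = 2924.2616


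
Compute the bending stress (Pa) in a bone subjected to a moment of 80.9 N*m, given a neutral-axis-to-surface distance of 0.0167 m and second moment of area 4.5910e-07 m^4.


sigma = M * c / I
sigma = 80.9 * 0.0167 / 4.5910e-07
M * c = 1.3510
sigma = 2.9428e+06


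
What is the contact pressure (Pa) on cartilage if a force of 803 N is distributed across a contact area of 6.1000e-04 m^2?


P = F / A
P = 803 / 6.1000e-04
P = 1.3164e+06


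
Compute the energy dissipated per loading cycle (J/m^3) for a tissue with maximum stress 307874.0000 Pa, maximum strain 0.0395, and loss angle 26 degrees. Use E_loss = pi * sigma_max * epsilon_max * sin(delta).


E_loss = pi * sigma_max * epsilon_max * sin(delta)
delta = 26 deg = 0.4538 rad
sin(delta) = 0.4384
E_loss = pi * 307874.0000 * 0.0395 * 0.4384
E_loss = 16747.9611


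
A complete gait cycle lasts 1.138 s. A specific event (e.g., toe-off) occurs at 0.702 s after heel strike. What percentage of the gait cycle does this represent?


pct = (event_time / cycle_time) * 100
pct = (0.702 / 1.138) * 100
ratio = 0.6169
pct = 61.6872


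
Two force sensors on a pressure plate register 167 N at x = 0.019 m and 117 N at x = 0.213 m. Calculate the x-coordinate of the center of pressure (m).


COP_x = (F1*x1 + F2*x2) / (F1 + F2)
COP_x = (167*0.019 + 117*0.213) / (167 + 117)
Numerator = 28.0940
Denominator = 284
COP_x = 0.0989
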